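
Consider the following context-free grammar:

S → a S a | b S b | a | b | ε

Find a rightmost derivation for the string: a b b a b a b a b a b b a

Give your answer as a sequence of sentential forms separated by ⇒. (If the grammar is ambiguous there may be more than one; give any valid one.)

S ⇒ a S a ⇒ a b S b a ⇒ a b b S b b a ⇒ a b b a S a b b a ⇒ a b b a b S b a b b a ⇒ a b b a b a S a b a b b a ⇒ a b b a b a b a b a b b a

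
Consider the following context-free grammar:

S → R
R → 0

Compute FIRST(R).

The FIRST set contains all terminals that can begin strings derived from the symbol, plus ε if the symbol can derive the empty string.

We compute FIRST(R) using the standard algorithm.
FIRST(R) = {0}
FIRST(S) = {0}
Therefore, FIRST(R) = {0}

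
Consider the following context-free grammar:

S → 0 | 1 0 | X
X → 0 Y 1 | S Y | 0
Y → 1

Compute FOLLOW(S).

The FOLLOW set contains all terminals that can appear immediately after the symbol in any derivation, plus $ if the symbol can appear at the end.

We compute FOLLOW(S) using the standard algorithm.
FOLLOW(S) starts with {$}.
FIRST(S) = {0, 1}
FIRST(X) = {0, 1}
FIRST(Y) = {1}
FOLLOW(S) = {$, 1}
FOLLOW(X) = {$, 1}
FOLLOW(Y) = {$, 1}
Therefore, FOLLOW(S) = {$, 1}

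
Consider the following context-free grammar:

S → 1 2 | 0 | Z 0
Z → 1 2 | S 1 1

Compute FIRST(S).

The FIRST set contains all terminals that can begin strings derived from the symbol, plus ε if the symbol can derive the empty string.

We compute FIRST(S) using the standard algorithm.
FIRST(S) = {0, 1}
FIRST(Z) = {0, 1}
Therefore, FIRST(S) = {0, 1}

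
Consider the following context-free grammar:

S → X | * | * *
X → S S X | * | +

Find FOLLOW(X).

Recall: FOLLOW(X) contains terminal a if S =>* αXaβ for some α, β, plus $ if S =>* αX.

We compute FOLLOW(X) using the standard algorithm.
FOLLOW(S) starts with {$}.
FIRST(S) = {*, +}
FIRST(X) = {*, +}
FOLLOW(S) = {$, *, +}
FOLLOW(X) = {$, *, +}
Therefore, FOLLOW(X) = {$, *, +}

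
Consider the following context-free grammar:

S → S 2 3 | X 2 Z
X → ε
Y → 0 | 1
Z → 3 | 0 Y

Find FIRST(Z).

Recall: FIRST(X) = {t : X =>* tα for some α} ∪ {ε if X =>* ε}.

We compute FIRST(Z) using the standard algorithm.
FIRST(S) = {2}
FIRST(X) = {ε}
FIRST(Y) = {0, 1}
FIRST(Z) = {0, 3}
Therefore, FIRST(Z) = {0, 3}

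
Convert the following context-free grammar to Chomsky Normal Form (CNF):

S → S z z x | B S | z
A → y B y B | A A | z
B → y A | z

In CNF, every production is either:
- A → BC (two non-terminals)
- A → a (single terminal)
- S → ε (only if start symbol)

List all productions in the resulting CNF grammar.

TZ → z; TX → x; S → z; TY → y; A → z; B → z; S → S X0; X0 → TZ X1; X1 → TZ TX; S → B S; A → TY X2; X2 → B X3; X3 → TY B; A → A A; B → TY A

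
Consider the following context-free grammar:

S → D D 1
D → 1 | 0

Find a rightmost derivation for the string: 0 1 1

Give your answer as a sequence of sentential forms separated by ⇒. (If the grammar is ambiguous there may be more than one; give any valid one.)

S ⇒ D D 1 ⇒ D 1 1 ⇒ 0 1 1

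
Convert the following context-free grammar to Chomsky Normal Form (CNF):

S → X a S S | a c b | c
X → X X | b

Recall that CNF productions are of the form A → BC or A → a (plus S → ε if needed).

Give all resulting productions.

TA → a; TC → c; TB → b; S → c; X → b; S → X X0; X0 → TA X1; X1 → S S; S → TA X2; X2 → TC TB; X → X X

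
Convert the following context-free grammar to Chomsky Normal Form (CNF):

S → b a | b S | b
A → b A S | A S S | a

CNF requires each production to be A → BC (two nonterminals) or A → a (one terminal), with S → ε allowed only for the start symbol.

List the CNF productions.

TB → b; TA → a; S → b; A → a; S → TB TA; S → TB S; A → TB X0; X0 → A S; A → A X1; X1 → S S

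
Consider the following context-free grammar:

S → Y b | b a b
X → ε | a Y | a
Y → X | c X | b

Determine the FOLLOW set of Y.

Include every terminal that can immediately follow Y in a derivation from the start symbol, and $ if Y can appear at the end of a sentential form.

We compute FOLLOW(Y) using the standard algorithm.
FOLLOW(S) starts with {$}.
FIRST(S) = {a, b, c}
FIRST(X) = {a, ε}
FIRST(Y) = {a, b, c, ε}
FOLLOW(S) = {$}
FOLLOW(X) = {b}
FOLLOW(Y) = {b}
Therefore, FOLLOW(Y) = {b}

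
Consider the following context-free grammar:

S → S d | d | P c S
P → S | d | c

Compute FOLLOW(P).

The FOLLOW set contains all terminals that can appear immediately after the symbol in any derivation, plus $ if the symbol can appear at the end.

We compute FOLLOW(P) using the standard algorithm.
FOLLOW(S) starts with {$}.
FIRST(P) = {c, d}
FIRST(S) = {c, d}
FOLLOW(P) = {c}
FOLLOW(S) = {$, c, d}
Therefore, FOLLOW(P) = {c}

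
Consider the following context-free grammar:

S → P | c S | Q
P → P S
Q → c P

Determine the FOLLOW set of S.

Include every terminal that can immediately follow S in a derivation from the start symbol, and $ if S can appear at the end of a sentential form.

We compute FOLLOW(S) using the standard algorithm.
FOLLOW(S) starts with {$}.
FIRST(P) = {}
FIRST(Q) = {c}
FIRST(S) = {c}
FOLLOW(P) = {$, c}
FOLLOW(Q) = {$, c}
FOLLOW(S) = {$, c}
Therefore, FOLLOW(S) = {$, c}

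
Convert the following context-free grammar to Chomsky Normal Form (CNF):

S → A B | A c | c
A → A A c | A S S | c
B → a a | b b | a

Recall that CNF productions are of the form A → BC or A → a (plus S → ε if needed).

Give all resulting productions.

TC → c; S → c; A → c; TA → a; TB → b; B → a; S → A B; S → A TC; A → A X0; X0 → A TC; A → A X1; X1 → S S; B → TA TA; B → TB TB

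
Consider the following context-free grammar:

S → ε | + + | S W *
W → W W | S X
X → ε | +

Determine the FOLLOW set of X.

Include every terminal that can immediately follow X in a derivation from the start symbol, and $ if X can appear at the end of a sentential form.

We compute FOLLOW(X) using the standard algorithm.
FOLLOW(S) starts with {$}.
FIRST(S) = {*, +, ε}
FIRST(W) = {*, +, ε}
FIRST(X) = {+, ε}
FOLLOW(S) = {$, *, +}
FOLLOW(W) = {*, +}
FOLLOW(X) = {*, +}
Therefore, FOLLOW(X) = {*, +}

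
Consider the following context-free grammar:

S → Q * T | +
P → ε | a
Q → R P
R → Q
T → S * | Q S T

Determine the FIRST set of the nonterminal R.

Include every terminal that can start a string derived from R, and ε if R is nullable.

We compute FIRST(R) using the standard algorithm.
FIRST(P) = {a, ε}
FIRST(Q) = {}
FIRST(R) = {}
FIRST(S) = {+}
FIRST(T) = {+}
Therefore, FIRST(R) = {}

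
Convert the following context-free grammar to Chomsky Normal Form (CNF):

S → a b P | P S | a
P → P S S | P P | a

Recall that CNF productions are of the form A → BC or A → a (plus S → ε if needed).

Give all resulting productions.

TA → a; TB → b; S → a; P → a; S → TA X0; X0 → TB P; S → P S; P → P X1; X1 → S S; P → P P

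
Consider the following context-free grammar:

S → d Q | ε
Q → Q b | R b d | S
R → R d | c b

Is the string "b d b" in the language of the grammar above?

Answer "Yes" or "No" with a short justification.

No - no valid derivation exists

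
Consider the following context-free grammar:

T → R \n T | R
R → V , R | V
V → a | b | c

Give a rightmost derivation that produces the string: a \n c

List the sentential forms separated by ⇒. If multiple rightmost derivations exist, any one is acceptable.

T ⇒ R \n T ⇒ R \n R ⇒ R \n V ⇒ R \n c ⇒ V \n c ⇒ a \n c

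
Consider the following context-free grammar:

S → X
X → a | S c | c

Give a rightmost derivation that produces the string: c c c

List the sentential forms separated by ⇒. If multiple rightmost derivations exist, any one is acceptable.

S ⇒ X ⇒ S c ⇒ X c ⇒ S c c ⇒ X c c ⇒ c c c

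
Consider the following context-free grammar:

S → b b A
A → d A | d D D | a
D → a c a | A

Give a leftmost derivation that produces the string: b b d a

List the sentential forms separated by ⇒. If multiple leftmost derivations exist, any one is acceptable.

S ⇒ b b A ⇒ b b d A ⇒ b b d a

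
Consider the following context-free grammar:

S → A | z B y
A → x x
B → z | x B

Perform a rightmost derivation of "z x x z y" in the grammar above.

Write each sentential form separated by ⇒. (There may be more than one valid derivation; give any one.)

S ⇒ z B y ⇒ z x B y ⇒ z x x B y ⇒ z x x z y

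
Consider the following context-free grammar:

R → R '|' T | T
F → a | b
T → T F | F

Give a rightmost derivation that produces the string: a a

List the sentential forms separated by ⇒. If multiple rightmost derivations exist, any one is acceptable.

R ⇒ T ⇒ T F ⇒ T a ⇒ F a ⇒ a a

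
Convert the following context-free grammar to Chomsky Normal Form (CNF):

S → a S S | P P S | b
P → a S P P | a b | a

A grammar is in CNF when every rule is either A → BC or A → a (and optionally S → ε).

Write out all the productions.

TA → a; S → b; TB → b; P → a; S → TA X0; X0 → S S; S → P X1; X1 → P S; P → TA X2; X2 → S X3; X3 → P P; P → TA TB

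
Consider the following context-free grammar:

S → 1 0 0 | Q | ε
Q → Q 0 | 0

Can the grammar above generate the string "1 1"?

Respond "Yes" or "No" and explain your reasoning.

No - no valid derivation exists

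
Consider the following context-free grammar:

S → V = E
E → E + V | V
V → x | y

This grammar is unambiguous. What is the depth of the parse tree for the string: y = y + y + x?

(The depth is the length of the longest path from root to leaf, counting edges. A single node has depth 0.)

5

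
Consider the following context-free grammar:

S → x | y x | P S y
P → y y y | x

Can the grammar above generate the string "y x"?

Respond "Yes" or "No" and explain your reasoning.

Yes - a valid derivation exists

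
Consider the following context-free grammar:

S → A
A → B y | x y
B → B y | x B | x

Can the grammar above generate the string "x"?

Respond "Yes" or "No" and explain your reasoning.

No - no valid derivation exists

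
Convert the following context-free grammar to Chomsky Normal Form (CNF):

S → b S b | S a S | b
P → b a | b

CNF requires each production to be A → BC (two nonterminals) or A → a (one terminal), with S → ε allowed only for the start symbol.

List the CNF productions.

TB → b; TA → a; S → b; P → b; S → TB X0; X0 → S TB; S → S X1; X1 → TA S; P → TB TA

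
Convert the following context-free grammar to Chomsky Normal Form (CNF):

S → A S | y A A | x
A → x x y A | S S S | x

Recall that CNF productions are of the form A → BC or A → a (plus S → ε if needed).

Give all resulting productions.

TY → y; S → x; TX → x; A → x; S → A S; S → TY X0; X0 → A A; A → TX X1; X1 → TX X2; X2 → TY A; A → S X3; X3 → S S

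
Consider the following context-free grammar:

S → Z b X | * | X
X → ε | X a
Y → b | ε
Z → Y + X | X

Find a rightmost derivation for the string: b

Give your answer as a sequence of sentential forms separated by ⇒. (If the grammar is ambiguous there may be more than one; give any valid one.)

S ⇒ Z b X ⇒ Z b ⇒ X b ⇒ b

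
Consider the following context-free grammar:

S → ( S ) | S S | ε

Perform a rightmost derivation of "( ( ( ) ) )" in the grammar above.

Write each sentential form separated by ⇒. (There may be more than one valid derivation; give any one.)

S ⇒ ( S ) ⇒ ( ( S ) ) ⇒ ( ( ( S ) ) ) ⇒ ( ( ( ) ) )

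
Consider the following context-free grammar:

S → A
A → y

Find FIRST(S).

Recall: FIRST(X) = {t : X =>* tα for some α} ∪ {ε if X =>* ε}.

We compute FIRST(S) using the standard algorithm.
FIRST(A) = {y}
FIRST(S) = {y}
Therefore, FIRST(S) = {y}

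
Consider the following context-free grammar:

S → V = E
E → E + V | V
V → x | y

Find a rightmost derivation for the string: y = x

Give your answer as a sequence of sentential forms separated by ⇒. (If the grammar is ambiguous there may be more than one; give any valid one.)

S ⇒ V = E ⇒ V = V ⇒ V = x ⇒ y = x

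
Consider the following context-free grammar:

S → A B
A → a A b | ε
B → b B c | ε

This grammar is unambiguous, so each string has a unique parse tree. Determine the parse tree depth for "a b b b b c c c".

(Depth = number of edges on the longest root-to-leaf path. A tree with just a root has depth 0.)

5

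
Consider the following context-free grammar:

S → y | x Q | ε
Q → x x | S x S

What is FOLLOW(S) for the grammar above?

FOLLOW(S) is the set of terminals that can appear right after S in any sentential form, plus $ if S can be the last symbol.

We compute FOLLOW(S) using the standard algorithm.
FOLLOW(S) starts with {$}.
FIRST(Q) = {x, y}
FIRST(S) = {x, y, ε}
FOLLOW(Q) = {$, x}
FOLLOW(S) = {$, x}
Therefore, FOLLOW(S) = {$, x}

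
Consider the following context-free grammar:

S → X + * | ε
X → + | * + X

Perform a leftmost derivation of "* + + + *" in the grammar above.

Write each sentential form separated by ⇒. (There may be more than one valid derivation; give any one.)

S ⇒ X + * ⇒ * + X + * ⇒ * + + + *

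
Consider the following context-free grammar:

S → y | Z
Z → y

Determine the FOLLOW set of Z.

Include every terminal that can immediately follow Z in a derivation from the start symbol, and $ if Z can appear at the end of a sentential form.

We compute FOLLOW(Z) using the standard algorithm.
FOLLOW(S) starts with {$}.
FIRST(S) = {y}
FIRST(Z) = {y}
FOLLOW(S) = {$}
FOLLOW(Z) = {$}
Therefore, FOLLOW(Z) = {$}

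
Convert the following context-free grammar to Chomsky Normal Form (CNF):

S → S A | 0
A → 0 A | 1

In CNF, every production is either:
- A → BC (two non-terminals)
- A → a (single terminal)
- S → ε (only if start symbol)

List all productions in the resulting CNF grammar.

S → 0; T0 → 0; A → 1; S → S A; A → T0 A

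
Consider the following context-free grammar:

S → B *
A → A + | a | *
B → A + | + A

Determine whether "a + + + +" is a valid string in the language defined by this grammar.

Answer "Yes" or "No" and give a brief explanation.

No - no valid derivation exists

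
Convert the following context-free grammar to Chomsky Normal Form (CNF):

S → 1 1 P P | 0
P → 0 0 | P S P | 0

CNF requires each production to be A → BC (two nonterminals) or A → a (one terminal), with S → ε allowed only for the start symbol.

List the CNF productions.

T1 → 1; S → 0; T0 → 0; P → 0; S → T1 X0; X0 → T1 X1; X1 → P P; P → T0 T0; P → P X2; X2 → S P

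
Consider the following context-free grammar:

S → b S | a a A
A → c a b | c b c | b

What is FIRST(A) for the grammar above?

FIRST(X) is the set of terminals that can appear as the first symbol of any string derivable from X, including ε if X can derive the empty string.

We compute FIRST(A) using the standard algorithm.
FIRST(A) = {b, c}
FIRST(S) = {a, b}
Therefore, FIRST(A) = {b, c}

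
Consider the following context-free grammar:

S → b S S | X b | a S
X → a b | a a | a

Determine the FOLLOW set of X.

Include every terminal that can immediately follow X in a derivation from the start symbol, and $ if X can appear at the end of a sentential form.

We compute FOLLOW(X) using the standard algorithm.
FOLLOW(S) starts with {$}.
FIRST(S) = {a, b}
FIRST(X) = {a}
FOLLOW(S) = {$, a, b}
FOLLOW(X) = {b}
Therefore, FOLLOW(X) = {b}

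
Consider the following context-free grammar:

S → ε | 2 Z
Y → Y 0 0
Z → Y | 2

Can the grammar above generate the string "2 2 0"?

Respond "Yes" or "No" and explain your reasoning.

No - no valid derivation exists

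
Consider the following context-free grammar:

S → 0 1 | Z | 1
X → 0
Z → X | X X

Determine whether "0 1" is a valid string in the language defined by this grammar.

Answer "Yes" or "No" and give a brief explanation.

Yes - a valid derivation exists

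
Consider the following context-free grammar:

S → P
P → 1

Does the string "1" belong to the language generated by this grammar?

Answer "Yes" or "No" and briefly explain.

Yes - a valid derivation exists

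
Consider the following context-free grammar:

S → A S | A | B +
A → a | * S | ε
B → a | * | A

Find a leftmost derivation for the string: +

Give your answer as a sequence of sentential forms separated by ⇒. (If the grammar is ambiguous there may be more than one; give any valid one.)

S ⇒ B + ⇒ A + ⇒ +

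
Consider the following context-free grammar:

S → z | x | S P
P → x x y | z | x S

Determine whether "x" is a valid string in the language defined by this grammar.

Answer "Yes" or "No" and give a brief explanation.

Yes - a valid derivation exists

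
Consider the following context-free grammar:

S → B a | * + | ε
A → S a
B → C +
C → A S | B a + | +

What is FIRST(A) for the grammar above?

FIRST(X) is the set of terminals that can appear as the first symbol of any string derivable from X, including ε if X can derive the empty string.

We compute FIRST(A) using the standard algorithm.
FIRST(A) = {*, +, a}
FIRST(B) = {*, +, a}
FIRST(C) = {*, +, a}
FIRST(S) = {*, +, a, ε}
Therefore, FIRST(A) = {*, +, a}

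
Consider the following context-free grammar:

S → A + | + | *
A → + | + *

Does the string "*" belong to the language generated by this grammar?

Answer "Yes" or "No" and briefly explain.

Yes - a valid derivation exists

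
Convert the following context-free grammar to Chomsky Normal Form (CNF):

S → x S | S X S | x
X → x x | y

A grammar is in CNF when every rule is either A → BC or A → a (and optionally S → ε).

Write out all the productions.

TX → x; S → x; X → y; S → TX S; S → S X0; X0 → X S; X → TX TX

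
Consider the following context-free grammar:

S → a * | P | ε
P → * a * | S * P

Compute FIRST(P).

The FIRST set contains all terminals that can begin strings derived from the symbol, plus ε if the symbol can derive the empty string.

We compute FIRST(P) using the standard algorithm.
FIRST(P) = {*, a}
FIRST(S) = {*, a, ε}
Therefore, FIRST(P) = {*, a}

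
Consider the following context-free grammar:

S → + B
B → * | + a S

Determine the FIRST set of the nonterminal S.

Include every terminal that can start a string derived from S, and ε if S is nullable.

We compute FIRST(S) using the standard algorithm.
FIRST(B) = {*, +}
FIRST(S) = {+}
Therefore, FIRST(S) = {+}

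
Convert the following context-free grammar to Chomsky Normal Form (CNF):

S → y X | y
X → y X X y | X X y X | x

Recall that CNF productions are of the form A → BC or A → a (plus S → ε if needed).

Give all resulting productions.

TY → y; S → y; X → x; S → TY X; X → TY X0; X0 → X X1; X1 → X TY; X → X X2; X2 → X X3; X3 → TY X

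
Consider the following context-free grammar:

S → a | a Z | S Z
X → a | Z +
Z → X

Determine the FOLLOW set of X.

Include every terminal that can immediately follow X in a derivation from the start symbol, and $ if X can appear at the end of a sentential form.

We compute FOLLOW(X) using the standard algorithm.
FOLLOW(S) starts with {$}.
FIRST(S) = {a}
FIRST(X) = {a}
FIRST(Z) = {a}
FOLLOW(S) = {$, a}
FOLLOW(X) = {$, +, a}
FOLLOW(Z) = {$, +, a}
Therefore, FOLLOW(X) = {$, +, a}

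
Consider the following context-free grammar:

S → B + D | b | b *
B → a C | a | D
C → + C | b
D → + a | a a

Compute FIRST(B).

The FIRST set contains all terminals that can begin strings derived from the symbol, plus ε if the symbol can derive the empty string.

We compute FIRST(B) using the standard algorithm.
FIRST(B) = {+, a}
FIRST(C) = {+, b}
FIRST(D) = {+, a}
FIRST(S) = {+, a, b}
Therefore, FIRST(B) = {+, a}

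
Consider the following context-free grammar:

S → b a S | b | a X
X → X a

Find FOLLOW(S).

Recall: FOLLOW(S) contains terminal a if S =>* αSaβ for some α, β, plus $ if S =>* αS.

We compute FOLLOW(S) using the standard algorithm.
FOLLOW(S) starts with {$}.
FIRST(S) = {a, b}
FIRST(X) = {}
FOLLOW(S) = {$}
FOLLOW(X) = {$, a}
Therefore, FOLLOW(S) = {$}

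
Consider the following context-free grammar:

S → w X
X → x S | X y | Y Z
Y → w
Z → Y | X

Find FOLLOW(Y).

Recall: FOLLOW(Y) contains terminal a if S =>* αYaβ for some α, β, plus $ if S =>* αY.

We compute FOLLOW(Y) using the standard algorithm.
FOLLOW(S) starts with {$}.
FIRST(S) = {w}
FIRST(X) = {w, x}
FIRST(Y) = {w}
FIRST(Z) = {w, x}
FOLLOW(S) = {$, y}
FOLLOW(X) = {$, y}
FOLLOW(Y) = {$, w, x, y}
FOLLOW(Z) = {$, y}
Therefore, FOLLOW(Y) = {$, w, x, y}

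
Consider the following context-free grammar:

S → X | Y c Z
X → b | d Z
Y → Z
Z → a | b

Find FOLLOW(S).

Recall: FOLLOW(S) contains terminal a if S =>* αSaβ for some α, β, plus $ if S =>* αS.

We compute FOLLOW(S) using the standard algorithm.
FOLLOW(S) starts with {$}.
FIRST(S) = {a, b, d}
FIRST(X) = {b, d}
FIRST(Y) = {a, b}
FIRST(Z) = {a, b}
FOLLOW(S) = {$}
FOLLOW(X) = {$}
FOLLOW(Y) = {c}
FOLLOW(Z) = {$, c}
Therefore, FOLLOW(S) = {$}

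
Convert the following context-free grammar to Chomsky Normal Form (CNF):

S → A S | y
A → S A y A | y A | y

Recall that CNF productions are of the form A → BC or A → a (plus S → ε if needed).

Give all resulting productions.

S → y; TY → y; A → y; S → A S; A → S X0; X0 → A X1; X1 → TY A; A → TY A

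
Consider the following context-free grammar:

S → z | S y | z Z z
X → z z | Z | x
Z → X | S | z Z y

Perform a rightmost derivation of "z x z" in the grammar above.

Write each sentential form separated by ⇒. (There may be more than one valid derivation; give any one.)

S ⇒ z Z z ⇒ z X z ⇒ z x z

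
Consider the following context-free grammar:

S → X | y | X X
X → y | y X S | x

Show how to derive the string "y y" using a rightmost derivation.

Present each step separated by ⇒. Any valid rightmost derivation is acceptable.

S ⇒ X X ⇒ X y ⇒ y y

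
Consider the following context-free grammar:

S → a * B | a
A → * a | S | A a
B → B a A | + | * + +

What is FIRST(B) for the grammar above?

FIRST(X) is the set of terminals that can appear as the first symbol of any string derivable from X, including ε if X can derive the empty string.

We compute FIRST(B) using the standard algorithm.
FIRST(A) = {*, a}
FIRST(B) = {*, +}
FIRST(S) = {a}
Therefore, FIRST(B) = {*, +}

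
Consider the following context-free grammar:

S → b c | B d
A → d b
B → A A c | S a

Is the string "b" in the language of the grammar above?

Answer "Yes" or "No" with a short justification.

No - no valid derivation exists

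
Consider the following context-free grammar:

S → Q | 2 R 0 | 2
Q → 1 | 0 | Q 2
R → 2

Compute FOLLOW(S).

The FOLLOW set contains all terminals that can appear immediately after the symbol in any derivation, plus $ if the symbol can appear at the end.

We compute FOLLOW(S) using the standard algorithm.
FOLLOW(S) starts with {$}.
FIRST(Q) = {0, 1}
FIRST(R) = {2}
FIRST(S) = {0, 1, 2}
FOLLOW(Q) = {$, 2}
FOLLOW(R) = {0}
FOLLOW(S) = {$}
Therefore, FOLLOW(S) = {$}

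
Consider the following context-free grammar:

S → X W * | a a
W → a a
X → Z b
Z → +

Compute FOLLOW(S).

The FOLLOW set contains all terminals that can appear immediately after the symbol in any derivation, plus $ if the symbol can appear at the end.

We compute FOLLOW(S) using the standard algorithm.
FOLLOW(S) starts with {$}.
FIRST(S) = {+, a}
FIRST(W) = {a}
FIRST(X) = {+}
FIRST(Z) = {+}
FOLLOW(S) = {$}
FOLLOW(W) = {*}
FOLLOW(X) = {a}
FOLLOW(Z) = {b}
Therefore, FOLLOW(S) = {$}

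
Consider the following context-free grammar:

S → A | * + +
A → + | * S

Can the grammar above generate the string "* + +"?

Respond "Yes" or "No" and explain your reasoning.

Yes - a valid derivation exists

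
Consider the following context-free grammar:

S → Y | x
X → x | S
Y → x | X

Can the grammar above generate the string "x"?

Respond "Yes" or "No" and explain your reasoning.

Yes - a valid derivation exists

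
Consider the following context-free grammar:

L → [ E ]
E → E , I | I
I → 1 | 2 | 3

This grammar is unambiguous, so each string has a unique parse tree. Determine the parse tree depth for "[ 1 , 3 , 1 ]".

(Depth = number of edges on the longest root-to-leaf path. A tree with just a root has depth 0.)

5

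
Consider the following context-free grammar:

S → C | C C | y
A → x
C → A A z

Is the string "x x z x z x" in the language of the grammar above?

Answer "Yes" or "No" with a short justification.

No - no valid derivation exists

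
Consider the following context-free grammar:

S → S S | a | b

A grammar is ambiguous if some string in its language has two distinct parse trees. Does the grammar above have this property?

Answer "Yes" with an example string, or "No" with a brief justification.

Yes - the string 'b a a' has two distinct parse trees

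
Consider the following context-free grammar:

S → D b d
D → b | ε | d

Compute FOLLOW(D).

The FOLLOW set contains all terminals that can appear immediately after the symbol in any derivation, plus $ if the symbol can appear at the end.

We compute FOLLOW(D) using the standard algorithm.
FOLLOW(S) starts with {$}.
FIRST(D) = {b, d, ε}
FIRST(S) = {b, d}
FOLLOW(D) = {b}
FOLLOW(S) = {$}
Therefore, FOLLOW(D) = {b}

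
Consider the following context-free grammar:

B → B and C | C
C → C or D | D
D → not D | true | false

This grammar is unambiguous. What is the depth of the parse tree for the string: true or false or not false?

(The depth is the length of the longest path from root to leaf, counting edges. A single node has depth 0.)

5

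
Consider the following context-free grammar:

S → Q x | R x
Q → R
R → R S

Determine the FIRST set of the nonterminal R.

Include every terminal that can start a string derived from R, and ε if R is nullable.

We compute FIRST(R) using the standard algorithm.
FIRST(Q) = {}
FIRST(R) = {}
FIRST(S) = {}
Therefore, FIRST(R) = {}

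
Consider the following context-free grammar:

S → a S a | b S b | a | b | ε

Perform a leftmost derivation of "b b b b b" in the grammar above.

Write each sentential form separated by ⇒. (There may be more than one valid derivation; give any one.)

S ⇒ b S b ⇒ b b S b b ⇒ b b b b b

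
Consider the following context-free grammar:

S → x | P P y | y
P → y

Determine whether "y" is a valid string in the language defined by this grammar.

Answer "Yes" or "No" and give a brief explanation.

Yes - a valid derivation exists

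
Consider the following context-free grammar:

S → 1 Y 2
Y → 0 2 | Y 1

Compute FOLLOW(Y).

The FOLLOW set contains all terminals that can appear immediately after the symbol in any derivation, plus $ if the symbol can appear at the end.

We compute FOLLOW(Y) using the standard algorithm.
FOLLOW(S) starts with {$}.
FIRST(S) = {1}
FIRST(Y) = {0}
FOLLOW(S) = {$}
FOLLOW(Y) = {1, 2}
Therefore, FOLLOW(Y) = {1, 2}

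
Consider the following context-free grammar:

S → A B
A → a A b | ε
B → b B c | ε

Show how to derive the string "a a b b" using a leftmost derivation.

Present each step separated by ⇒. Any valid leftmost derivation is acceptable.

S ⇒ A B ⇒ a A b B ⇒ a a A b b B ⇒ a a b b B ⇒ a a b b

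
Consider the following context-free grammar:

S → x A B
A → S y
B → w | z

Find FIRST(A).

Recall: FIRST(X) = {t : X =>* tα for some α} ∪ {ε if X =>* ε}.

We compute FIRST(A) using the standard algorithm.
FIRST(A) = {x}
FIRST(B) = {w, z}
FIRST(S) = {x}
Therefore, FIRST(A) = {x}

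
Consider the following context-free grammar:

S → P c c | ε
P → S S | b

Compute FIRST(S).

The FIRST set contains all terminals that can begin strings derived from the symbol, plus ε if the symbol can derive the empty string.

We compute FIRST(S) using the standard algorithm.
FIRST(P) = {b, c, ε}
FIRST(S) = {b, c, ε}
Therefore, FIRST(S) = {b, c, ε}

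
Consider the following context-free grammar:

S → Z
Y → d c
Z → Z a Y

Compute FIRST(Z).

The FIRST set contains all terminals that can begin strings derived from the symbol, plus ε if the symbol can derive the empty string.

We compute FIRST(Z) using the standard algorithm.
FIRST(S) = {}
FIRST(Y) = {d}
FIRST(Z) = {}
Therefore, FIRST(Z) = {}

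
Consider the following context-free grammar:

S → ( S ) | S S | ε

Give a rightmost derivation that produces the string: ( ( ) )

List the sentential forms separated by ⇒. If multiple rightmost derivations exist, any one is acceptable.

S ⇒ ( S ) ⇒ ( ( S ) ) ⇒ ( ( ) )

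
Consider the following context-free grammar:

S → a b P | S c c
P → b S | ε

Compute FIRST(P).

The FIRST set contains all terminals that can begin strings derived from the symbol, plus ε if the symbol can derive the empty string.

We compute FIRST(P) using the standard algorithm.
FIRST(P) = {b, ε}
FIRST(S) = {a}
Therefore, FIRST(P) = {b, ε}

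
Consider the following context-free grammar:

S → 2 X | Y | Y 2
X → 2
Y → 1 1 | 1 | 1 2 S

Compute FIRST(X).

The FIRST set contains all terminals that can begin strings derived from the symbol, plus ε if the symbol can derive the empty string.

We compute FIRST(X) using the standard algorithm.
FIRST(S) = {1, 2}
FIRST(X) = {2}
FIRST(Y) = {1}
Therefore, FIRST(X) = {2}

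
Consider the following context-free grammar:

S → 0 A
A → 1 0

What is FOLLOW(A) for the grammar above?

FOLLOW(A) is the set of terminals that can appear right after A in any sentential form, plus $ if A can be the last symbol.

We compute FOLLOW(A) using the standard algorithm.
FOLLOW(S) starts with {$}.
FIRST(A) = {1}
FIRST(S) = {0}
FOLLOW(A) = {$}
FOLLOW(S) = {$}
Therefore, FOLLOW(A) = {$}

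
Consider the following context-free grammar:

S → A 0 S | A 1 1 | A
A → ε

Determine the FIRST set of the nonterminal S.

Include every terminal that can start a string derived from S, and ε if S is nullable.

We compute FIRST(S) using the standard algorithm.
FIRST(A) = {ε}
FIRST(S) = {0, 1, ε}
Therefore, FIRST(S) = {0, 1, ε}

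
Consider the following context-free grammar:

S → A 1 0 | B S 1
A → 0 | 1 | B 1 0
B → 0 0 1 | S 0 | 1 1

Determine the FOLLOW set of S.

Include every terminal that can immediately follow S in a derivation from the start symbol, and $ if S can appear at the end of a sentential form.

We compute FOLLOW(S) using the standard algorithm.
FOLLOW(S) starts with {$}.
FIRST(A) = {0, 1}
FIRST(B) = {0, 1}
FIRST(S) = {0, 1}
FOLLOW(A) = {1}
FOLLOW(B) = {0, 1}
FOLLOW(S) = {$, 0, 1}
Therefore, FOLLOW(S) = {$, 0, 1}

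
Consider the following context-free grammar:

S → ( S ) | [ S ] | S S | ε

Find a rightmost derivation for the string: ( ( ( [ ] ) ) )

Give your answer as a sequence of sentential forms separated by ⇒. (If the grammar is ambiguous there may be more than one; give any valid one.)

S ⇒ ( S ) ⇒ ( ( S ) ) ⇒ ( ( ( S ) ) ) ⇒ ( ( ( [ S ] ) ) ) ⇒ ( ( ( [ ] ) ) )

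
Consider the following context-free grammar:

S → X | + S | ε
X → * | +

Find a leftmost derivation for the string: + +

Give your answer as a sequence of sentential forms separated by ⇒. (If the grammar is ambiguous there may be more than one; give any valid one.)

S ⇒ + S ⇒ + X ⇒ + +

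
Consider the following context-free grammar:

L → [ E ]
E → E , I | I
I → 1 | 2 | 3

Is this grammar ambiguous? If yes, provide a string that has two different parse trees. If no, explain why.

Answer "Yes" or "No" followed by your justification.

No - the grammar is unambiguous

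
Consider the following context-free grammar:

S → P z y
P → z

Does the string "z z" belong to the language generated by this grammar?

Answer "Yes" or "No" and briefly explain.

No - no valid derivation exists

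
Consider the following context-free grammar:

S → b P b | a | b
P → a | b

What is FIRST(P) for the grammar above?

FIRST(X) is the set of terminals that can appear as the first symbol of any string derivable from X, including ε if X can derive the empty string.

We compute FIRST(P) using the standard algorithm.
FIRST(P) = {a, b}
FIRST(S) = {a, b}
Therefore, FIRST(P) = {a, b}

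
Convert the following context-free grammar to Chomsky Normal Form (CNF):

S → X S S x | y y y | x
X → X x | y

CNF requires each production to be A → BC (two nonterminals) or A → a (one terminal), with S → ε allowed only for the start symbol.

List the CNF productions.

TX → x; TY → y; S → x; X → y; S → X X0; X0 → S X1; X1 → S TX; S → TY X2; X2 → TY TY; X → X TX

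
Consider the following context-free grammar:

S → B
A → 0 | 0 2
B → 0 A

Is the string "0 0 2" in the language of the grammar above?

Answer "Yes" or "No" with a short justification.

Yes - a valid derivation exists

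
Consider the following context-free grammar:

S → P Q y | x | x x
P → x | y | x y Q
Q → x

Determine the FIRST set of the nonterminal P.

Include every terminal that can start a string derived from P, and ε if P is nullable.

We compute FIRST(P) using the standard algorithm.
FIRST(P) = {x, y}
FIRST(Q) = {x}
FIRST(S) = {x, y}
Therefore, FIRST(P) = {x, y}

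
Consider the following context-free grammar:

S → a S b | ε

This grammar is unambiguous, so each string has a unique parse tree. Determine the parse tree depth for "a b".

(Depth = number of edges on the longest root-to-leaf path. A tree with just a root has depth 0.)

2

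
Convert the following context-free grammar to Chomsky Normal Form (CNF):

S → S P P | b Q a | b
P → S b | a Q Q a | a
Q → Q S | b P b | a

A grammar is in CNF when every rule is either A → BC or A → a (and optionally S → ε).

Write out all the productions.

TB → b; TA → a; S → b; P → a; Q → a; S → S X0; X0 → P P; S → TB X1; X1 → Q TA; P → S TB; P → TA X2; X2 → Q X3; X3 → Q TA; Q → Q S; Q → TB X4; X4 → P TB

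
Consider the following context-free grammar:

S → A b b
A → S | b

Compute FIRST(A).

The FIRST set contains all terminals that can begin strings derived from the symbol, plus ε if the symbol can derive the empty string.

We compute FIRST(A) using the standard algorithm.
FIRST(A) = {b}
FIRST(S) = {b}
Therefore, FIRST(A) = {b}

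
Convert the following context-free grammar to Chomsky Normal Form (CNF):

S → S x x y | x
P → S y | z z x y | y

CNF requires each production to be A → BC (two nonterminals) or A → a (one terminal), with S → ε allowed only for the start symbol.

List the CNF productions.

TX → x; TY → y; S → x; TZ → z; P → y; S → S X0; X0 → TX X1; X1 → TX TY; P → S TY; P → TZ X2; X2 → TZ X3; X3 → TX TY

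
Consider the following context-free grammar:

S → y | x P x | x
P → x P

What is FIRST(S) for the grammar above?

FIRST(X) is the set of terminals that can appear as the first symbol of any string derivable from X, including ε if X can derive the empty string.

We compute FIRST(S) using the standard algorithm.
FIRST(P) = {x}
FIRST(S) = {x, y}
Therefore, FIRST(S) = {x, y}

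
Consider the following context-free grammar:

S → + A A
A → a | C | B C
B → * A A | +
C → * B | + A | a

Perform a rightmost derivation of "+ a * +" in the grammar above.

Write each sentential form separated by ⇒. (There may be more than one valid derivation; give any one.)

S ⇒ + A A ⇒ + A C ⇒ + A * B ⇒ + A * + ⇒ + a * +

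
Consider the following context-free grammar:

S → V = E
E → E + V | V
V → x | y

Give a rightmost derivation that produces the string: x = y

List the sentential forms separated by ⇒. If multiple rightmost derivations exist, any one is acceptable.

S ⇒ V = E ⇒ V = V ⇒ V = y ⇒ x = y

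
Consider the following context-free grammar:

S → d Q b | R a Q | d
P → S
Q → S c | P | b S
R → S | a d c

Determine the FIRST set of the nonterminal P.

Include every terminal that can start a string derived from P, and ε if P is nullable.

We compute FIRST(P) using the standard algorithm.
FIRST(P) = {a, d}
FIRST(Q) = {a, b, d}
FIRST(R) = {a, d}
FIRST(S) = {a, d}
Therefore, FIRST(P) = {a, d}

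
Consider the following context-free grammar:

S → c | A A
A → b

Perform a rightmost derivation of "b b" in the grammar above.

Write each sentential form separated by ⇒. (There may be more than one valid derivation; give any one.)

S ⇒ A A ⇒ A b ⇒ b b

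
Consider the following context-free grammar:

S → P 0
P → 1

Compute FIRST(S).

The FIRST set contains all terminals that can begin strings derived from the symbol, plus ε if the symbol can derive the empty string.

We compute FIRST(S) using the standard algorithm.
FIRST(P) = {1}
FIRST(S) = {1}
Therefore, FIRST(S) = {1}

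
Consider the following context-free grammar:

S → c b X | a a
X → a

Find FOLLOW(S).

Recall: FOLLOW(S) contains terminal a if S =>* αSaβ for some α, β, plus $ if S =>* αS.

We compute FOLLOW(S) using the standard algorithm.
FOLLOW(S) starts with {$}.
FIRST(S) = {a, c}
FIRST(X) = {a}
FOLLOW(S) = {$}
FOLLOW(X) = {$}
Therefore, FOLLOW(S) = {$}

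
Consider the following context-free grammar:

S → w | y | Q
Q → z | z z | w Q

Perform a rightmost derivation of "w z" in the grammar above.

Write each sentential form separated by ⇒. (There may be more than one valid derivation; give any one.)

S ⇒ Q ⇒ w Q ⇒ w z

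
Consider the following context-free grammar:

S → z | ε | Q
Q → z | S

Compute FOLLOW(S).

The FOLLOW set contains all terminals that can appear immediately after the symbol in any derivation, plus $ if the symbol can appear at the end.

We compute FOLLOW(S) using the standard algorithm.
FOLLOW(S) starts with {$}.
FIRST(Q) = {z, ε}
FIRST(S) = {z, ε}
FOLLOW(Q) = {$}
FOLLOW(S) = {$}
Therefore, FOLLOW(S) = {$}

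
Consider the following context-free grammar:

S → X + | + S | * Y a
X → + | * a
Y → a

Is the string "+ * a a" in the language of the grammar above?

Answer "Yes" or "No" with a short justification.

Yes - a valid derivation exists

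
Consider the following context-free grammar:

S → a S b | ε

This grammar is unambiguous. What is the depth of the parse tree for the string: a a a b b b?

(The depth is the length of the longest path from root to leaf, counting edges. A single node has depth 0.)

4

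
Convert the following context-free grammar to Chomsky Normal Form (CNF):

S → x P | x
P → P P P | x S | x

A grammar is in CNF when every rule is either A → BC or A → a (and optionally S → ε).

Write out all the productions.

TX → x; S → x; P → x; S → TX P; P → P X0; X0 → P P; P → TX S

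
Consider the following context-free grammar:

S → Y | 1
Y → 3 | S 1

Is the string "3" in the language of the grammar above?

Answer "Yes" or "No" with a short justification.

Yes - a valid derivation exists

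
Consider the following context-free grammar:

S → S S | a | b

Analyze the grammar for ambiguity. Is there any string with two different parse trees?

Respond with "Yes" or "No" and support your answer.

Yes - the string 'a a a b b' has two distinct parse trees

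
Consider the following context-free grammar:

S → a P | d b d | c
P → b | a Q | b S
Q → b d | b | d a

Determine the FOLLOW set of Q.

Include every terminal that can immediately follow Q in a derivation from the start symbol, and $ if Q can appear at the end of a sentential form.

We compute FOLLOW(Q) using the standard algorithm.
FOLLOW(S) starts with {$}.
FIRST(P) = {a, b}
FIRST(Q) = {b, d}
FIRST(S) = {a, c, d}
FOLLOW(P) = {$}
FOLLOW(Q) = {$}
FOLLOW(S) = {$}
Therefore, FOLLOW(Q) = {$}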